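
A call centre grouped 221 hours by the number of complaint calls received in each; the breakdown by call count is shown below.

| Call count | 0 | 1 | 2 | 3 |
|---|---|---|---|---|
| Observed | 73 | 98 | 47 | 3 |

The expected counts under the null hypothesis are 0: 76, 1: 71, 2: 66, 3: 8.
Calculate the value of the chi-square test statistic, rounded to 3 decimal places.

18.981

χ² = (73−76)²/76 + (98−71)²/71 + (47−66)²/66 + (3−8)²/8
   = 0.1184 + 10.2676 + 5.4697 + 3.1250
Sum = 18.981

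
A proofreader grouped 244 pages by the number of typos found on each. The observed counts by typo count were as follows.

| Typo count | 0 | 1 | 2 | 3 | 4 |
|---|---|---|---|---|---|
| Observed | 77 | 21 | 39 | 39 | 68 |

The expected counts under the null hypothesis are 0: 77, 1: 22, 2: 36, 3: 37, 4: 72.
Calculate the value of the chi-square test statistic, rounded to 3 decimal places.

χ² = (77−77)²/77 + (21−22)²/22 + (39−36)²/36 + (39−37)²/37 + (68−72)²/72
   = 0.0000 + 0.0455 + 0.2500 + 0.1081 + 0.2222
Sum = 0.626

0.626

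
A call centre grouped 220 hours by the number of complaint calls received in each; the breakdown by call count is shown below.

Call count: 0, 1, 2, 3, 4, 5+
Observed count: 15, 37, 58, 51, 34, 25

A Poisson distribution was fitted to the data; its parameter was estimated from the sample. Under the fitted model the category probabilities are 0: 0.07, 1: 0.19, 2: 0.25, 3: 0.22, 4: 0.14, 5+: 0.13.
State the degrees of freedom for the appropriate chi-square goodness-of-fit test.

4

There are k = 6 categories and 1 parameter estimated from the data, so df = 6 − 1 − 1 = 4.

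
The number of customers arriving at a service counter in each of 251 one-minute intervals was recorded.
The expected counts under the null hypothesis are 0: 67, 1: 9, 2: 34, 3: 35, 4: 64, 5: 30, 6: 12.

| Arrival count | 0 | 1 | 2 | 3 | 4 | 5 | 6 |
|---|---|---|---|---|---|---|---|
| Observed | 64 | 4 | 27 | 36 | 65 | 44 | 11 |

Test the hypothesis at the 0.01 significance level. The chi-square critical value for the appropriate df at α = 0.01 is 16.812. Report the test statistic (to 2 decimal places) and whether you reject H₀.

cat         O        E   (O−E)²/E
0          64       67      0.134
1           4        9      2.778
2          27       34      1.441
3          36       35      0.029
4          65       64      0.016
5          44       30      6.533
6          11       12      0.083
Sum = 11.01
df = 6. Since 11.01 < 16.812, we do not reject H₀.

11.01; do not reject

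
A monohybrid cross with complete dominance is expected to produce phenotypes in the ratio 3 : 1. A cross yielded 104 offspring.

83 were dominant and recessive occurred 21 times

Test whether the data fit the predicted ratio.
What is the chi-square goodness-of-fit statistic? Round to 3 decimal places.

Ratio total = 4. Expected counts: 104×3/4 = 78, 104×1/4 = 26.
cat            O        E   (O−E)²/E
dominant      83       78     0.3205
recessive     21       26     0.9615
Sum = 1.282

1.282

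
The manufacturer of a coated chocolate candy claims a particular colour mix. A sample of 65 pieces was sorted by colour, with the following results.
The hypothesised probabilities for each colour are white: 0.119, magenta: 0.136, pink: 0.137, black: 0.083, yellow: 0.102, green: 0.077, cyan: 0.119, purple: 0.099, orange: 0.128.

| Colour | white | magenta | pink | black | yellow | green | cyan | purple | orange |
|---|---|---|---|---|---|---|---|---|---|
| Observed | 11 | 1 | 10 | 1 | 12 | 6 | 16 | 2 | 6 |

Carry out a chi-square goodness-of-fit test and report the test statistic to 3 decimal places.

29.128

Expected counts E_i = n·p_i: 65×0.119 = 7.735, 65×0.136 = 8.84, 65×0.137 = 8.905, 65×0.083 = 5.395, 65×0.102 = 6.63, 65×0.077 = 5.005, 65×0.119 = 7.735, 65×0.099 = 6.435, 65×0.128 = 8.32.
white: (11 − 7.735)²/7.735 = 10.660225/7.735 = 1.3782
magenta: (1 − 8.84)²/8.84 = 61.4656/8.84 = 6.9531
pink: (10 − 8.905)²/8.905 = 1.199025/8.905 = 0.1346
black: (1 − 5.395)²/5.395 = 19.316025/5.395 = 3.5804
yellow: (12 − 6.63)²/6.63 = 28.8369/6.63 = 4.3495
green: (6 − 5.005)²/5.005 = 0.990025/5.005 = 0.1978
cyan: (16 − 7.735)²/7.735 = 68.310225/7.735 = 8.8313
purple: (2 − 6.435)²/6.435 = 19.669225/6.435 = 3.0566
orange: (6 − 8.32)²/8.32 = 5.3824/8.32 = 0.6469
Sum = 29.128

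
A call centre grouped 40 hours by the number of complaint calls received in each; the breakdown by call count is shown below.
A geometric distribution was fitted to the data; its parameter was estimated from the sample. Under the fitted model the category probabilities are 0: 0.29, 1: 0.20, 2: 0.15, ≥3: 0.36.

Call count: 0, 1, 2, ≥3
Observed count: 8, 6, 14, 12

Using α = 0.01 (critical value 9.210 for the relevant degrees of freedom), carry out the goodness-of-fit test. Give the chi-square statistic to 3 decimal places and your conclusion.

Expected counts E_i = n·p_i: 40×0.29 = 11.6, 40×0.20 = 8, 40×0.15 = 6, 40×0.36 = 14.4.
cat         O        E   (O−E)²/E
0           8     11.6     1.1172
1           6        8     0.5000
2          14        6    10.6667
≥3         12     14.4     0.4000
Sum = 12.684
df = 2. Since 12.684 > 9.210, we reject H₀.

12.684; reject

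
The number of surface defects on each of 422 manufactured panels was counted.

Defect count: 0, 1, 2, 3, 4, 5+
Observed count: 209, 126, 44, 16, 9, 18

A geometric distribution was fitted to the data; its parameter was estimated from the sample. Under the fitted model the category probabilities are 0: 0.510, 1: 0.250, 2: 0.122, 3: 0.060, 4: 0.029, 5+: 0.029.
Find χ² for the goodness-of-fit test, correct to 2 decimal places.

Expected counts E_i = n·p_i: 422×0.510 = 215.22, 422×0.250 = 105.5, 422×0.122 = 51.484, 422×0.060 = 25.32, 422×0.029 = 12.238, 422×0.029 = 12.238.
χ² = (209−215.22)²/215.22 + (126−105.5)²/105.5 + (44−51.484)²/51.484 + (16−25.32)²/25.32 + (9−12.238)²/12.238 + (18−12.238)²/12.238
   = 0.180 + 3.983 + 1.088 + 3.431 + 0.857 + 2.713
Sum = 12.25

12.25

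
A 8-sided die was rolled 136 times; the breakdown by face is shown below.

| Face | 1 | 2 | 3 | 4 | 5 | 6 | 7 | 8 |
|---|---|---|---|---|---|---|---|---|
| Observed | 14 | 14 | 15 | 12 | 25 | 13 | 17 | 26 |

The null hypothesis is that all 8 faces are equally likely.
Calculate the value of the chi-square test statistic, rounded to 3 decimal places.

12.235

Expected count for each of the 8 categories: 136/8 = 17.
cat         O        E   (O−E)²/E
1          14       17     0.5294
2          14       17     0.5294
3          15       17     0.2353
4          12       17     1.4706
5          25       17     3.7647
6          13       17     0.9412
7          17       17     0.0000
8          26       17     4.7647
Sum = 12.235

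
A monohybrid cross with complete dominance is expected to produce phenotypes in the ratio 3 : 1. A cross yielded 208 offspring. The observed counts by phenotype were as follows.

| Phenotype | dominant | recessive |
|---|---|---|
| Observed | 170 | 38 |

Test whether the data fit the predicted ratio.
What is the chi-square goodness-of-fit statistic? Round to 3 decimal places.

Ratio total = 4. Expected counts: 208×3/4 = 156, 208×1/4 = 52.
cat            O        E   (O−E)²/E
dominant     170      156     1.2564
recessive     38       52     3.7692
Sum = 5.026

5.026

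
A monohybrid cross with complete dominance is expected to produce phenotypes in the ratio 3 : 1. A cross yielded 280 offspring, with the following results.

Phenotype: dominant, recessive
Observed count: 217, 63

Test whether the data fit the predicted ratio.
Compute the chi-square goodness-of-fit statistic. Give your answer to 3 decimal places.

Ratio total = 4. Expected counts: 280×3/4 = 210, 280×1/4 = 70.
dominant: (217 − 210)²/210 = 49/210 = 0.2333
recessive: (63 − 70)²/70 = 49/70 = 0.7000
Sum = 0.933

0.933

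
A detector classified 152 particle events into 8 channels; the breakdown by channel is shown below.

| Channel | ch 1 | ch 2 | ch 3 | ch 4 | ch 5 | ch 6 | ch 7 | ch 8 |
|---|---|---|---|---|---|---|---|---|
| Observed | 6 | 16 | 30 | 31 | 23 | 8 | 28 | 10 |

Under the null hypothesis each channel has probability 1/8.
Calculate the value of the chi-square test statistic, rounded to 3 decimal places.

39.053

Expected count for each of the 8 categories: 152/8 = 19.
cat         O        E   (O−E)²/E
ch 1        6       19     8.8947
ch 2       16       19     0.4737
ch 3       30       19     6.3684
ch 4       31       19     7.5789
ch 5       23       19     0.8421
ch 6        8       19     6.3684
ch 7       28       19     4.2632
ch 8       10       19     4.2632
Sum = 39.053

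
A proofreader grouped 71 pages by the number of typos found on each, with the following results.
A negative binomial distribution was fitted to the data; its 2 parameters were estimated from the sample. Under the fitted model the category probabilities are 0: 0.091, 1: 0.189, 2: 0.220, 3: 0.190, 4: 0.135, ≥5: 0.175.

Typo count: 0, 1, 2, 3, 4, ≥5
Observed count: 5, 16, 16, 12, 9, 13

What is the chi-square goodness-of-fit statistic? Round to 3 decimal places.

1.063

Expected counts E_i = n·p_i: 71×0.091 = 6.461, 71×0.189 = 13.419, 71×0.220 = 15.62, 71×0.190 = 13.49, 71×0.135 = 9.585, 71×0.175 = 12.425.
χ² = (5−6.461)²/6.461 + (16−13.419)²/13.419 + (16−15.62)²/15.62 + (12−13.49)²/13.49 + (9−9.585)²/9.585 + (13−12.425)²/12.425
   = 0.3304 + 0.4964 + 0.0092 + 0.1646 + 0.0357 + 0.0266
Sum = 1.063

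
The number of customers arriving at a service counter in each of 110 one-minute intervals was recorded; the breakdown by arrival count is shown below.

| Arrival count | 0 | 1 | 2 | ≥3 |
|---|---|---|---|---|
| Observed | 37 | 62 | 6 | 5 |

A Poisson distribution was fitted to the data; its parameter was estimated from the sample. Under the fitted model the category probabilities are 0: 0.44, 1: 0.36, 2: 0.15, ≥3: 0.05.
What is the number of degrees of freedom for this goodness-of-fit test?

There are k = 4 categories and 1 parameter estimated from the data, so df = 4 − 1 − 1 = 2.

2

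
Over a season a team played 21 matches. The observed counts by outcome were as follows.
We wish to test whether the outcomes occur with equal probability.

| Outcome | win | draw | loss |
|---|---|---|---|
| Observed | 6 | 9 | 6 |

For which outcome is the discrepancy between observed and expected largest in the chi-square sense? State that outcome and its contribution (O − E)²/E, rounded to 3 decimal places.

Expected count for each of the 3 categories: 21/3 = 7.
cat         O        E   (O−E)²/E
win         6        7     0.1429
draw        9        7     0.5714
loss        6        7     0.1429
The largest term is for draw: 0.571.

draw, 0.571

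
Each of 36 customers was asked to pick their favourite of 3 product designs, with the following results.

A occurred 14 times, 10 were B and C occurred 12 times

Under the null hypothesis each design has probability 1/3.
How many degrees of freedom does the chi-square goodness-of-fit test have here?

2

There are k = 3 categories and no parameters were estimated from the data, so df = 3 − 1 = 2.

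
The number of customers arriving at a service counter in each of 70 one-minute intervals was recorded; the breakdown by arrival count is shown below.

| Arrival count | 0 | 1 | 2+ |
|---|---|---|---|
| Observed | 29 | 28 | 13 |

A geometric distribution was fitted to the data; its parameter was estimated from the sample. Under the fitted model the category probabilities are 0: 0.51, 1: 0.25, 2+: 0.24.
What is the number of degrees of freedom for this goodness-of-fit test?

1

There are k = 3 categories and 1 parameter estimated from the data, so df = 3 − 1 − 1 = 1.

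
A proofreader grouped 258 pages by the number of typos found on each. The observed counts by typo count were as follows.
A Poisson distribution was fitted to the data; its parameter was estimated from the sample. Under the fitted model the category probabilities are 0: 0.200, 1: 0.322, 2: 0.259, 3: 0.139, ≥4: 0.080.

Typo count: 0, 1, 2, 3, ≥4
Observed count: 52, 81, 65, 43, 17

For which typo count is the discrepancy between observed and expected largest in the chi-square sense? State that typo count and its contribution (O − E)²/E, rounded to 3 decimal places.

3, 1.421

Expected counts E_i = n·p_i: 258×0.200 = 51.6, 258×0.322 = 83.076, 258×0.259 = 66.822, 258×0.139 = 35.862, 258×0.080 = 20.64.
cat         O        E   (O−E)²/E
0          52     51.6     0.0031
1          81   83.076     0.0519
2          65   66.822     0.0497
3          43   35.862     1.4208
≥4         17    20.64     0.6419
The largest term is for 3: 1.421.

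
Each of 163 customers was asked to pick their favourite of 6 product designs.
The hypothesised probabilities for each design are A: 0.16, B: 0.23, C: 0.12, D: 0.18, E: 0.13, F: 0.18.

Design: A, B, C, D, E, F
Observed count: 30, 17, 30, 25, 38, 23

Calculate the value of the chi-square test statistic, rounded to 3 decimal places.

Expected counts E_i = n·p_i: 163×0.16 = 26.08, 163×0.23 = 37.49, 163×0.12 = 19.56, 163×0.18 = 29.34, 163×0.13 = 21.19, 163×0.18 = 29.34.
cat         O        E   (O−E)²/E
A          30    26.08     0.5892
B          17    37.49    11.1987
C          30    19.56     5.5723
D          25    29.34     0.6420
E          38    21.19    13.3354
F          23    29.34     1.3700
Sum = 32.708

32.708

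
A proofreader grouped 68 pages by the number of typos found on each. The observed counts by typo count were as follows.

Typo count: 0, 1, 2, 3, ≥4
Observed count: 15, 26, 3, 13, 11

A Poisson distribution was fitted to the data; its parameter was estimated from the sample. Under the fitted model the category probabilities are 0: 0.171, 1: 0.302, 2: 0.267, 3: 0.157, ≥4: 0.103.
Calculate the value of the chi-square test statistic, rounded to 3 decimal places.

17.869

Expected counts E_i = n·p_i: 68×0.171 = 11.628, 68×0.302 = 20.536, 68×0.267 = 18.156, 68×0.157 = 10.676, 68×0.103 = 7.004.
cat         O        E   (O−E)²/E
0          15   11.628     0.9778
1          26   20.536     1.4538
2           3   18.156    12.6517
3          13   10.676     0.5059
≥4         11    7.004     2.2798
Sum = 17.869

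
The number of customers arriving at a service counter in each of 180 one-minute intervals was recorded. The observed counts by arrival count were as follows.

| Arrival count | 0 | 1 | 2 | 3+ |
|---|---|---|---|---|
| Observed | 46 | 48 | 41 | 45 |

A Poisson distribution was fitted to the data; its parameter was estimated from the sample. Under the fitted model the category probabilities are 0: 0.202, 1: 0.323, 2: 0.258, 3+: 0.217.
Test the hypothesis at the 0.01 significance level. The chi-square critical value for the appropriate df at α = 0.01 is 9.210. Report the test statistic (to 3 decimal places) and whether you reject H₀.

5.865; do not reject

Expected counts E_i = n·p_i: 180×0.202 = 36.36, 180×0.323 = 58.14, 180×0.258 = 46.44, 180×0.217 = 39.06.
0: (46 − 36.36)²/36.36 = 92.9296/36.36 = 2.5558
1: (48 − 58.14)²/58.14 = 102.8196/58.14 = 1.7685
2: (41 − 46.44)²/46.44 = 29.5936/46.44 = 0.6372
3+: (45 − 39.06)²/39.06 = 35.2836/39.06 = 0.9033
Sum = 5.865
df = 2. Since 5.865 < 9.210, we do not reject H₀.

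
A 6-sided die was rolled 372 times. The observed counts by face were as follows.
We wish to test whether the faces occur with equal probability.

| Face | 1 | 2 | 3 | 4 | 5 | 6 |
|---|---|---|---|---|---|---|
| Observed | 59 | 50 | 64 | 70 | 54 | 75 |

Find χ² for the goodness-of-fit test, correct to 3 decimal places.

Under H₀ each category has probability 1/6, so each expected count is 372/6 = 62.
χ² = (59−62)²/62 + (50−62)²/62 + (64−62)²/62 + (70−62)²/62 + (54−62)²/62 + (75−62)²/62
   = 0.1452 + 2.3226 + 0.0645 + 1.0323 + 1.0323 + 2.7258
Sum = 7.323

7.323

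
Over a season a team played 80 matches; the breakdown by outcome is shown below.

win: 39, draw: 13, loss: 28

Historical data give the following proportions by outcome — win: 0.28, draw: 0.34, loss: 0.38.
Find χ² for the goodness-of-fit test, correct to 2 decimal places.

Expected counts E_i = n·p_i: 80×0.28 = 22.4, 80×0.34 = 27.2, 80×0.38 = 30.4.
χ² = (39−22.4)²/22.4 + (13−27.2)²/27.2 + (28−30.4)²/30.4
   = 12.302 + 7.413 + 0.189
Sum = 19.90

19.90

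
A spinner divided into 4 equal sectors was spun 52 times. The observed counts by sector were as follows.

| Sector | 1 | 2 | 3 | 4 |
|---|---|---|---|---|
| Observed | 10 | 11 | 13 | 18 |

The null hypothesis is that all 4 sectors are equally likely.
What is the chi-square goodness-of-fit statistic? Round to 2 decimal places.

Under H₀ each category has probability 1/4, so each expected count is 52/4 = 13.
1: (10 − 13)²/13 = 9/13 = 0.692
2: (11 − 13)²/13 = 4/13 = 0.308
3: (13 − 13)²/13 = 0/13 = 0.000
4: (18 − 13)²/13 = 25/13 = 1.923
Sum = 2.92

2.92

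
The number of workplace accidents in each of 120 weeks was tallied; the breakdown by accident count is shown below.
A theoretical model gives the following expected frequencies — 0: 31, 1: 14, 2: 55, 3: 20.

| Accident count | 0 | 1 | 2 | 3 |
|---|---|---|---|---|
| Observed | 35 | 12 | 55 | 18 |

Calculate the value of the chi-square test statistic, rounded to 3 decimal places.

1.002

0: (35 − 31)²/31 = 16/31 = 0.5161
1: (12 − 14)²/14 = 4/14 = 0.2857
2: (55 − 55)²/55 = 0/55 = 0.0000
3: (18 − 20)²/20 = 4/20 = 0.2000
Sum = 1.002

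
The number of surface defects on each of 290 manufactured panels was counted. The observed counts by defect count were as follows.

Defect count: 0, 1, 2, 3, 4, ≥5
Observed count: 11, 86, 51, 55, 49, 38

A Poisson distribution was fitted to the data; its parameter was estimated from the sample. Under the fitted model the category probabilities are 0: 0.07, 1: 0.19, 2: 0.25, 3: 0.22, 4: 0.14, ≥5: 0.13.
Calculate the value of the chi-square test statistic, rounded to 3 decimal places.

30.919

Expected counts E_i = n·p_i: 290×0.07 = 20.3, 290×0.19 = 55.1, 290×0.25 = 72.5, 290×0.22 = 63.8, 290×0.14 = 40.6, 290×0.13 = 37.7.
0: (11 − 20.3)²/20.3 = 86.49/20.3 = 4.2606
1: (86 − 55.1)²/55.1 = 954.81/55.1 = 17.3287
2: (51 − 72.5)²/72.5 = 462.25/72.5 = 6.3759
3: (55 − 63.8)²/63.8 = 77.44/63.8 = 1.2138
4: (49 − 40.6)²/40.6 = 70.56/40.6 = 1.7379
≥5: (38 − 37.7)²/37.7 = 0.09/37.7 = 0.0024
Sum = 30.919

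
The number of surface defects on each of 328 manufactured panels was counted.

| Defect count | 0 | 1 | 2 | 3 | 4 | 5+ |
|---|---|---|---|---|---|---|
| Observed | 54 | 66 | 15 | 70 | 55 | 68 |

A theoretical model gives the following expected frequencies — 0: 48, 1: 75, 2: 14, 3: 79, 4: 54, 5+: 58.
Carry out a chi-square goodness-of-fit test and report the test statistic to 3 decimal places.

cat         O        E   (O−E)²/E
0          54       48     0.7500
1          66       75     1.0800
2          15       14     0.0714
3          70       79     1.0253
4          55       54     0.0185
5+         68       58     1.7241
Sum = 4.669

4.669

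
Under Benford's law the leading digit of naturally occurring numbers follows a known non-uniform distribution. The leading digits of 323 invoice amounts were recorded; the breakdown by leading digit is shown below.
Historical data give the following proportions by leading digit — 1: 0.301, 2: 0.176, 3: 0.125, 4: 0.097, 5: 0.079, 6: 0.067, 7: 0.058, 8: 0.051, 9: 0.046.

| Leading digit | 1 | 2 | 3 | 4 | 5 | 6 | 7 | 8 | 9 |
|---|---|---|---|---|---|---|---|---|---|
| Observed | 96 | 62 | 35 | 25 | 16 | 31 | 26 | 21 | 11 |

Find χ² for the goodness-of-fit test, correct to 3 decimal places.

15.138

Expected counts E_i = n·p_i: 323×0.301 = 97.223, 323×0.176 = 56.848, 323×0.125 = 40.375, 323×0.097 = 31.331, 323×0.079 = 25.517, 323×0.067 = 21.641, 323×0.058 = 18.734, 323×0.051 = 16.473, 323×0.046 = 14.858.
1: (96 − 97.223)²/97.223 = 1.495729/97.223 = 0.0154
2: (62 − 56.848)²/56.848 = 26.543104/56.848 = 0.4669
3: (35 − 40.375)²/40.375 = 28.890625/40.375 = 0.7156
4: (25 − 31.331)²/31.331 = 40.081561/31.331 = 1.2793
5: (16 − 25.517)²/25.517 = 90.573289/25.517 = 3.5495
6: (31 − 21.641)²/21.641 = 87.590881/21.641 = 4.0475
7: (26 − 18.734)²/18.734 = 52.794756/18.734 = 2.8181
8: (21 − 16.473)²/16.473 = 20.493729/16.473 = 1.2441
9: (11 − 14.858)²/14.858 = 14.884164/14.858 = 1.0018
Sum = 15.138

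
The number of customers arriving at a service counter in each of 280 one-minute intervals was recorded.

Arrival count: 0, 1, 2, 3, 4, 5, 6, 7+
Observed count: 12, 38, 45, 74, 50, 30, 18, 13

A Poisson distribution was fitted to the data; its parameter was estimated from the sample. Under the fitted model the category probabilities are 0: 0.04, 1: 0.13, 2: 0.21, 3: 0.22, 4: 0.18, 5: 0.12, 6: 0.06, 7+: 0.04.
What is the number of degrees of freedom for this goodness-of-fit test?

6

There are k = 8 categories and 1 parameter estimated from the data, so df = 8 − 1 − 1 = 6.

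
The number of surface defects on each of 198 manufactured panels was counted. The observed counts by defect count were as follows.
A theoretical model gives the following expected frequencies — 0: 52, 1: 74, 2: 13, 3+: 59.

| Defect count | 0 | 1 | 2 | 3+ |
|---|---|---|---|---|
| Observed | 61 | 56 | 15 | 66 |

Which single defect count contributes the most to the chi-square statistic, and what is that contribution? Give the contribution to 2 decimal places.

1, 4.38

0: (61 − 52)²/52 = 81/52 = 1.558
1: (56 − 74)²/74 = 324/74 = 4.378
2: (15 − 13)²/13 = 4/13 = 0.308
3+: (66 − 59)²/59 = 49/59 = 0.831
The largest term is for 1: 4.38.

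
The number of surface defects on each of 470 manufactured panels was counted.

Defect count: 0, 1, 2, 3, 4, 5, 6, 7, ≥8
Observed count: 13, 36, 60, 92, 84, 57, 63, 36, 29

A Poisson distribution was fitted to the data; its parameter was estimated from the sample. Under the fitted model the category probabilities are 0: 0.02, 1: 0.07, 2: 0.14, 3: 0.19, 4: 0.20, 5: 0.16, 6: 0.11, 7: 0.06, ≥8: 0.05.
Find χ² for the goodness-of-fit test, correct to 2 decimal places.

Expected counts E_i = n·p_i: 470×0.02 = 9.4, 470×0.07 = 32.9, 470×0.14 = 65.8, 470×0.19 = 89.3, 470×0.20 = 94, 470×0.16 = 75.2, 470×0.11 = 51.7, 470×0.06 = 28.2, 470×0.05 = 23.5.
cat         O        E   (O−E)²/E
0          13      9.4      1.379
1          36     32.9      0.292
2          60     65.8      0.511
3          92     89.3      0.082
4          84       94      1.064
5          57     75.2      4.405
6          63     51.7      2.470
7          36     28.2      2.157
≥8         29     23.5      1.287
Sum = 13.65

13.65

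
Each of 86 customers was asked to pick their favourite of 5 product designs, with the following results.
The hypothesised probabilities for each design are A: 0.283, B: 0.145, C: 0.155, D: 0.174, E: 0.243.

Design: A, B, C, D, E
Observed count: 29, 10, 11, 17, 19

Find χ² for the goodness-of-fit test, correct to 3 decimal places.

Expected counts E_i = n·p_i: 86×0.283 = 24.338, 86×0.145 = 12.47, 86×0.155 = 13.33, 86×0.174 = 14.964, 86×0.243 = 20.898.
χ² = (29−24.338)²/24.338 + (10−12.47)²/12.47 + (11−13.33)²/13.33 + (17−14.964)²/14.964 + (19−20.898)²/20.898
   = 0.8930 + 0.4892 + 0.4073 + 0.2770 + 0.1724
Sum = 2.239

2.239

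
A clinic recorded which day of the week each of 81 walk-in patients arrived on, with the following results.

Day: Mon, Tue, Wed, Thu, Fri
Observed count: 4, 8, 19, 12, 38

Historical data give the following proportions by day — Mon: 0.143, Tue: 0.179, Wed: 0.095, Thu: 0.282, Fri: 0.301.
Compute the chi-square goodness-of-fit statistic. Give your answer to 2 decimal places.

37.24

Expected counts E_i = n·p_i: 81×0.143 = 11.583, 81×0.179 = 14.499, 81×0.095 = 7.695, 81×0.282 = 22.842, 81×0.301 = 24.381.
cat         O        E   (O−E)²/E
Mon         4   11.583      4.964
Tue         8   14.499      2.913
Wed        19    7.695     16.609
Thu        12   22.842      5.146
Fri        38   24.381      7.607
Sum = 37.24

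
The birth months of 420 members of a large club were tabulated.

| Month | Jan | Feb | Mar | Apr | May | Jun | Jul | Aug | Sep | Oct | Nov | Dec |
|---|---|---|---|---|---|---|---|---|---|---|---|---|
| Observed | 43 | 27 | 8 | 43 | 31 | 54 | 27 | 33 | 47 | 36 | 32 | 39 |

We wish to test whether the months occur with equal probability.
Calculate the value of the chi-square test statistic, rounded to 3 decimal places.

43.886

Expected count for each of the 12 categories: 420/12 = 35.
cat         O        E   (O−E)²/E
Jan        43       35     1.8286
Feb        27       35     1.8286
Mar         8       35    20.8286
Apr        43       35     1.8286
May        31       35     0.4571
Jun        54       35    10.3143
Jul        27       35     1.8286
Aug        33       35     0.1143
Sep        47       35     4.1143
Oct        36       35     0.0286
Nov        32       35     0.2571
Dec        39       35     0.4571
Sum = 43.886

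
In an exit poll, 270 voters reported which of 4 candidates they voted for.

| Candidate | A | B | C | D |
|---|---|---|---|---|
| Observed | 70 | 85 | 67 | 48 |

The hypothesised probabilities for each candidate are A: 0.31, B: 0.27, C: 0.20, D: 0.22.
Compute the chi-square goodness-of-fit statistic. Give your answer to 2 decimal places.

Expected counts E_i = n·p_i: 270×0.31 = 83.7, 270×0.27 = 72.9, 270×0.20 = 54, 270×0.22 = 59.4.
cat         O        E   (O−E)²/E
A          70     83.7      2.242
B          85     72.9      2.008
C          67       54      3.130
D          48     59.4      2.188
Sum = 9.57

9.57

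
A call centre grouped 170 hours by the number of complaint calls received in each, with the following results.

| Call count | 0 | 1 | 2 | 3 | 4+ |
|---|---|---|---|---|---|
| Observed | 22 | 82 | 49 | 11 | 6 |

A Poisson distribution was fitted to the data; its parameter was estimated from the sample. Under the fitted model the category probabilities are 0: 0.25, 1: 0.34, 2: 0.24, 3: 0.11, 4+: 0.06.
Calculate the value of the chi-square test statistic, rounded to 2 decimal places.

26.57

Expected counts E_i = n·p_i: 170×0.25 = 42.5, 170×0.34 = 57.8, 170×0.24 = 40.8, 170×0.11 = 18.7, 170×0.06 = 10.2.
cat         O        E   (O−E)²/E
0          22     42.5      9.888
1          82     57.8     10.132
2          49     40.8      1.648
3          11     18.7      3.171
4+          6     10.2      1.729
Sum = 26.57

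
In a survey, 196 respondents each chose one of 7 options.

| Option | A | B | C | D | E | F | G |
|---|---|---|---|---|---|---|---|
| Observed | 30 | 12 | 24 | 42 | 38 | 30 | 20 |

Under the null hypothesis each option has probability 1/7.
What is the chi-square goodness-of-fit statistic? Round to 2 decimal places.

22.86

Expected count for each of the 7 categories: 196/7 = 28.
cat         O        E   (O−E)²/E
A          30       28      0.143
B          12       28      9.143
C          24       28      0.571
D          42       28      7.000
E          38       28      3.571
F          30       28      0.143
G          20       28      2.286
Sum = 22.86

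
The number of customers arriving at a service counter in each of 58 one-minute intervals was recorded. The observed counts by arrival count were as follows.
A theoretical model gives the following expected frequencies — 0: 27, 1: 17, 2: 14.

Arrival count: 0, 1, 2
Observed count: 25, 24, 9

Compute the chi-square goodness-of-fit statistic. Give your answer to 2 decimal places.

χ² = (25−27)²/27 + (24−17)²/17 + (9−14)²/14
   = 0.148 + 2.882 + 1.786
Sum = 4.82

4.82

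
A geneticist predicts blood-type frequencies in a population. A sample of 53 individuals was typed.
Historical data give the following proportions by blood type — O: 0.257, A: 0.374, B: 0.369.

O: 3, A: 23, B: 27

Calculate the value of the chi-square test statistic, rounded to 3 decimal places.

11.624

Expected counts E_i = n·p_i: 53×0.257 = 13.621, 53×0.374 = 19.822, 53×0.369 = 19.557.
cat         O        E   (O−E)²/E
O           3   13.621     8.2817
A          23   19.822     0.5095
B          27   19.557     2.8327
Sum = 11.624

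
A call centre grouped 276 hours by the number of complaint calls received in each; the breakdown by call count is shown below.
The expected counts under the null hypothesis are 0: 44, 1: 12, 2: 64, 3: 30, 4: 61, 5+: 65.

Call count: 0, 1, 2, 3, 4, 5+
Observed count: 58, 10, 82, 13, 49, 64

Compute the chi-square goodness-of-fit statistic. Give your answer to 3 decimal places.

0: (58 − 44)²/44 = 196/44 = 4.4545
1: (10 − 12)²/12 = 4/12 = 0.3333
2: (82 − 64)²/64 = 324/64 = 5.0625
3: (13 − 30)²/30 = 289/30 = 9.6333
4: (49 − 61)²/61 = 144/61 = 2.3607
5+: (64 − 65)²/65 = 1/65 = 0.0154
Sum = 21.860

21.860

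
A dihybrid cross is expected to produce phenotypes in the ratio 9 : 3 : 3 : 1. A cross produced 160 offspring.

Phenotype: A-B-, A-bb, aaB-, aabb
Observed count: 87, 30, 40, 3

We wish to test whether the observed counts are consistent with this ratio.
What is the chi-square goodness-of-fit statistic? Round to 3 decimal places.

8.333

Ratio total = 16. Expected counts: 160×9/16 = 90, 160×3/16 = 30, 160×3/16 = 30, 160×1/16 = 10.
cat         O        E   (O−E)²/E
A-B-       87       90     0.1000
A-bb       30       30     0.0000
aaB-       40       30     3.3333
aabb        3       10     4.9000
Sum = 8.333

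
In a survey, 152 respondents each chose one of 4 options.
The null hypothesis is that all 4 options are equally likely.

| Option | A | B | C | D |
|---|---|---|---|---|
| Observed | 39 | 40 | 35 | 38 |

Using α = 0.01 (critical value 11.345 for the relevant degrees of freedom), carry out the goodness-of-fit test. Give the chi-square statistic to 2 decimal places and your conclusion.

0.37; do not reject

Expected count for each of the 4 categories: 152/4 = 38.
χ² = (39−38)²/38 + (40−38)²/38 + (35−38)²/38 + (38−38)²/38
   = 0.026 + 0.105 + 0.237 + 0.000
Sum = 0.37
df = 3. Since 0.37 < 11.345, we do not reject H₀.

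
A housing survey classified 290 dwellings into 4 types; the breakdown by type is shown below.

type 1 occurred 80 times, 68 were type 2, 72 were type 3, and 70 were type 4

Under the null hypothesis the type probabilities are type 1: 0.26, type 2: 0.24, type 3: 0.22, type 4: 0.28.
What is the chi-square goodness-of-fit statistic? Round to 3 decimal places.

Expected counts E_i = n·p_i: 290×0.26 = 75.4, 290×0.24 = 69.6, 290×0.22 = 63.8, 290×0.28 = 81.2.
type 1: (80 − 75.4)²/75.4 = 21.16/75.4 = 0.2806
type 2: (68 − 69.6)²/69.6 = 2.56/69.6 = 0.0368
type 3: (72 − 63.8)²/63.8 = 67.24/63.8 = 1.0539
type 4: (70 − 81.2)²/81.2 = 125.44/81.2 = 1.5448
Sum = 2.916

2.916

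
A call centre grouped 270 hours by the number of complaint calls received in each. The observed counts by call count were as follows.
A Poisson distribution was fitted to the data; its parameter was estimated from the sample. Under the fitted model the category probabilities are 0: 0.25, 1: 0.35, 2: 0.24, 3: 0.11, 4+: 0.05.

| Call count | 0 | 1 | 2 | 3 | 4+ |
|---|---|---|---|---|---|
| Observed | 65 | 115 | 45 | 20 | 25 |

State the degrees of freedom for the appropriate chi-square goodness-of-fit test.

3

There are k = 5 categories and 1 parameter estimated from the data, so df = 5 − 1 − 1 = 3.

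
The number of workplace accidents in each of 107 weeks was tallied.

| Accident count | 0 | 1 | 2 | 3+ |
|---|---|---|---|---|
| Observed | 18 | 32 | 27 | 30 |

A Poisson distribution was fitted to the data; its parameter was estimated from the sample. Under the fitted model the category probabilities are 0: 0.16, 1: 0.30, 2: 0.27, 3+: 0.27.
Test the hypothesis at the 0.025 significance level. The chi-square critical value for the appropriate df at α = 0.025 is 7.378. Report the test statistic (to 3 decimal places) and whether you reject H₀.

0.212; do not reject

Expected counts E_i = n·p_i: 107×0.16 = 17.12, 107×0.30 = 32.1, 107×0.27 = 28.89, 107×0.27 = 28.89.
0: (18 − 17.12)²/17.12 = 0.7744/17.12 = 0.0452
1: (32 − 32.1)²/32.1 = 0.01/32.1 = 0.0003
2: (27 − 28.89)²/28.89 = 3.5721/28.89 = 0.1236
3+: (30 − 28.89)²/28.89 = 1.2321/28.89 = 0.0426
Sum = 0.212
df = 2. Since 0.212 < 7.378, we do not reject H₀.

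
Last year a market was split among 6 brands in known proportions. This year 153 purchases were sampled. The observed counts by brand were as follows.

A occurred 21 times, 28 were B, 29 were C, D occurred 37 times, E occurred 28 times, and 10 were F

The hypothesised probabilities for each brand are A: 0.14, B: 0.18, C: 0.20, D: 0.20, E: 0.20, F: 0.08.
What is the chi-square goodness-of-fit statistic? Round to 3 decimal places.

2.069

Expected counts E_i = n·p_i: 153×0.14 = 21.42, 153×0.18 = 27.54, 153×0.20 = 30.6, 153×0.20 = 30.6, 153×0.20 = 30.6, 153×0.08 = 12.24.
χ² = (21−21.42)²/21.42 + (28−27.54)²/27.54 + (29−30.6)²/30.6 + (37−30.6)²/30.6 + (28−30.6)²/30.6 + (10−12.24)²/12.24
   = 0.0082 + 0.0077 + 0.0837 + 1.3386 + 0.2209 + 0.4099
Sum = 2.069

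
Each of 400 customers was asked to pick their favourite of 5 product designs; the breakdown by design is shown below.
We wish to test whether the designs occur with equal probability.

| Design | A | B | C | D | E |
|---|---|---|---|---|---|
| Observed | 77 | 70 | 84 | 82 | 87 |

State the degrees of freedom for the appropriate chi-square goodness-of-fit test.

4

There are k = 5 categories and no parameters were estimated from the data, so df = 5 − 1 = 4.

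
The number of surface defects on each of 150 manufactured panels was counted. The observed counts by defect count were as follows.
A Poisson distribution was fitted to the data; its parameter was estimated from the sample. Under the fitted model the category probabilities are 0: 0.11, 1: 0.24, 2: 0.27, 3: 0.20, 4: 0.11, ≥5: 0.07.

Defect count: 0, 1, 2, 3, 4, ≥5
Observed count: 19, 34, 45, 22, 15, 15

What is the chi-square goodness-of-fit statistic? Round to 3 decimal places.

5.188

Expected counts E_i = n·p_i: 150×0.11 = 16.5, 150×0.24 = 36, 150×0.27 = 40.5, 150×0.20 = 30, 150×0.11 = 16.5, 150×0.07 = 10.5.
cat         O        E   (O−E)²/E
0          19     16.5     0.3788
1          34       36     0.1111
2          45     40.5     0.5000
3          22       30     2.1333
4          15     16.5     0.1364
≥5         15     10.5     1.9286
Sum = 5.188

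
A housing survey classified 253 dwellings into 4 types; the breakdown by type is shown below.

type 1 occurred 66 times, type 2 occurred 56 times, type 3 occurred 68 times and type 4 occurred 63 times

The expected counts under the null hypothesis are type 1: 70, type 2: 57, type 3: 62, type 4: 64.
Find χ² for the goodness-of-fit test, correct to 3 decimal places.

0.842

cat         O        E   (O−E)²/E
type 1     66       70     0.2286
type 2     56       57     0.0175
type 3     68       62     0.5806
type 4     63       64     0.0156
Sum = 0.842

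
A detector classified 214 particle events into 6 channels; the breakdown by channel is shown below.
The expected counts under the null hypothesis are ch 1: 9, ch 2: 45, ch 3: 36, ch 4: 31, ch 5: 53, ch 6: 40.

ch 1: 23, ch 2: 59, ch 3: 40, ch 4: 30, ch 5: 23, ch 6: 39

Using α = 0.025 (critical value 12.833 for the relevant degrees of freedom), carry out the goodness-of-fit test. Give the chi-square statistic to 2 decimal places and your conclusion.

cat         O        E   (O−E)²/E
ch 1       23        9     21.778
ch 2       59       45      4.356
ch 3       40       36      0.444
ch 4       30       31      0.032
ch 5       23       53     16.981
ch 6       39       40      0.025
Sum = 43.62
df = 5. Since 43.62 > 12.833, we reject H₀.

43.62; reject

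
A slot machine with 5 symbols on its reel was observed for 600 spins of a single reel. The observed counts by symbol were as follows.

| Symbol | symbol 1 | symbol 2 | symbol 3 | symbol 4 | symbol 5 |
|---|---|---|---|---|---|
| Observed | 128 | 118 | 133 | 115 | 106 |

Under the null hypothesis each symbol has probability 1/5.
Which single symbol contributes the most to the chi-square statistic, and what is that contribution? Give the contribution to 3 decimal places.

symbol 5, 1.633

Expected count for each of the 5 categories: 600/5 = 120.
symbol 1: (128 − 120)²/120 = 64/120 = 0.5333
symbol 2: (118 − 120)²/120 = 4/120 = 0.0333
symbol 3: (133 − 120)²/120 = 169/120 = 1.4083
symbol 4: (115 − 120)²/120 = 25/120 = 0.2083
symbol 5: (106 − 120)²/120 = 196/120 = 1.6333
The largest term is for symbol 5: 1.633.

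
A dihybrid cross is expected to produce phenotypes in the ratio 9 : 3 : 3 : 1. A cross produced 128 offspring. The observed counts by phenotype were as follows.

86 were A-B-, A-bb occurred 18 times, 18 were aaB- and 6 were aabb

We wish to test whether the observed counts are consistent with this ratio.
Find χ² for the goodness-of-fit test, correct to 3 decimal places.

Ratio total = 16. Expected counts: 128×9/16 = 72, 128×3/16 = 24, 128×3/16 = 24, 128×1/16 = 8.
χ² = (86−72)²/72 + (18−24)²/24 + (18−24)²/24 + (6−8)²/8
   = 2.7222 + 1.5000 + 1.5000 + 0.5000
Sum = 6.222

6.222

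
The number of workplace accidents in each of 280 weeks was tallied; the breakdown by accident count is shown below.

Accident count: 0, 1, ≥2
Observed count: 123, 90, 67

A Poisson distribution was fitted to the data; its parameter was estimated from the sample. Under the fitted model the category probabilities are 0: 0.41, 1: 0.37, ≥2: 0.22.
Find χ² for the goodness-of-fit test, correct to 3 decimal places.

Expected counts E_i = n·p_i: 280×0.41 = 114.8, 280×0.37 = 103.6, 280×0.22 = 61.6.
0: (123 − 114.8)²/114.8 = 67.24/114.8 = 0.5857
1: (90 − 103.6)²/103.6 = 184.96/103.6 = 1.7853
≥2: (67 − 61.6)²/61.6 = 29.16/61.6 = 0.4734
Sum = 2.844

2.844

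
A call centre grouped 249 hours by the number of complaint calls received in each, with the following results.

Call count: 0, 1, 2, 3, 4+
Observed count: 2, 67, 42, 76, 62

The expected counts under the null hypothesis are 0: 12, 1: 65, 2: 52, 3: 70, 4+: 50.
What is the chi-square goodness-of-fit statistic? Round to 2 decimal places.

0: (2 − 12)²/12 = 100/12 = 8.333
1: (67 − 65)²/65 = 4/65 = 0.062
2: (42 − 52)²/52 = 100/52 = 1.923
3: (76 − 70)²/70 = 36/70 = 0.514
4+: (62 − 50)²/50 = 144/50 = 2.880
Sum = 13.71

13.71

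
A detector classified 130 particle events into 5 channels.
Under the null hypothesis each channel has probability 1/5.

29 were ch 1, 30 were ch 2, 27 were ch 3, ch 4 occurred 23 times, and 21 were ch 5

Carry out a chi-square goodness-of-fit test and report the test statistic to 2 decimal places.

Under H₀ each category has probability 1/5, so each expected count is 130/5 = 26.
ch 1: (29 − 26)²/26 = 9/26 = 0.346
ch 2: (30 − 26)²/26 = 16/26 = 0.615
ch 3: (27 − 26)²/26 = 1/26 = 0.038
ch 4: (23 − 26)²/26 = 9/26 = 0.346
ch 5: (21 − 26)²/26 = 25/26 = 0.962
Sum = 2.31

2.31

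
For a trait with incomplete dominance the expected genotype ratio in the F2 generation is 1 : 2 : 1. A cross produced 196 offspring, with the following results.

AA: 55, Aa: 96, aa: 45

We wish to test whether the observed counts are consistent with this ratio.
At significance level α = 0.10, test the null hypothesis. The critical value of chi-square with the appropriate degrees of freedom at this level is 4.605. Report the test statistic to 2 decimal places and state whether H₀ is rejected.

1.10; do not reject

Ratio total = 4. Expected counts: 196×1/4 = 49, 196×2/4 = 98, 196×1/4 = 49.
χ² = (55−49)²/49 + (96−98)²/98 + (45−49)²/49
   = 0.735 + 0.041 + 0.327
Sum = 1.10
df = 2. Since 1.10 < 4.605, we do not reject H₀.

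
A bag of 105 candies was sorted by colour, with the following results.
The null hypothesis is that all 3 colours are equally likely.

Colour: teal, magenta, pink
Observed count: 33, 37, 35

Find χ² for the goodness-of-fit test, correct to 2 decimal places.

0.23

Under H₀ each category has probability 1/3, so each expected count is 105/3 = 35.
χ² = (33−35)²/35 + (37−35)²/35 + (35−35)²/35
   = 0.114 + 0.114 + 0.000
Sum = 0.23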